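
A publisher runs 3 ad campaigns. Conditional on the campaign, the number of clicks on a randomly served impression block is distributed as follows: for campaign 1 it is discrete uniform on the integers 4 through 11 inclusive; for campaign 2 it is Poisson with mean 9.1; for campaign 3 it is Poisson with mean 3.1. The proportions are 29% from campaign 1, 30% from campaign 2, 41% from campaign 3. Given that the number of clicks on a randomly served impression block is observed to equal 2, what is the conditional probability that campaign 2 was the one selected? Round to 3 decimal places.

0.015

Likelihoods P(X=2 | ·): 1: 0; 2: 0.00462352; 3: 0.216461.
Posterior ∝ prior × likelihood. Numerator for 2: 0.3·0.00462352 = 0.00138706.
Normalizing constant: 0.29·0 + 0.3·0.00462352 + 0.41·0.216461 = 0.0901362.
P(2 | observation) = 0.00138706 / 0.0901362 = 0.0153884.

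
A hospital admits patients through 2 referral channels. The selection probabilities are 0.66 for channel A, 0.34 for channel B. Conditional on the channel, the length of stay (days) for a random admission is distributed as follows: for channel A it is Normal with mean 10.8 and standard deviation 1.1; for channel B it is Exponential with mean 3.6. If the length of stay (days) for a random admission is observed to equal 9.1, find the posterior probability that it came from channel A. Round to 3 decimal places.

0.906

Likelihoods f(9.1 | ·): A: 0.109869; B: 0.0221767.
Posterior ∝ prior × likelihood. Numerator for A: 0.66·0.109869 = 0.0725138.
Normalizing constant: 0.66·0.109869 + 0.34·0.0221767 = 0.0800538.
P(A | observation) = 0.0725138 / 0.0800538 = 0.905812.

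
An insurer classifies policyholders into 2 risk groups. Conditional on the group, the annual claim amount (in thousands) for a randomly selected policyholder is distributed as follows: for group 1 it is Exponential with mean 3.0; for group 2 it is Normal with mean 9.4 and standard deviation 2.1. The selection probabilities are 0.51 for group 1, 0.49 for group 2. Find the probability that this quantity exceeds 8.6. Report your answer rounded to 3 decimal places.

0.347

Conditional on each group, P(X > 8.6): 1: 0.0568882; 2: 0.648381.
By total probability, P(X > 8.6) = 0.51·0.0568882 + 0.49·0.648381 = 0.34672.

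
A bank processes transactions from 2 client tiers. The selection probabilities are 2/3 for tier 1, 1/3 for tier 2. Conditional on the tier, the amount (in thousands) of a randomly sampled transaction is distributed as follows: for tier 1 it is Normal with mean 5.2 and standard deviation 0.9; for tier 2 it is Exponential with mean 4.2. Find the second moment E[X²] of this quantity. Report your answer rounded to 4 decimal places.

For each component E[X²] = Var + (mean)², giving 1: 27.85; 2: 35.28.
Overall E[X²] = 0.666667·27.85 + 0.333333·35.28 = 30.3267.

30.3267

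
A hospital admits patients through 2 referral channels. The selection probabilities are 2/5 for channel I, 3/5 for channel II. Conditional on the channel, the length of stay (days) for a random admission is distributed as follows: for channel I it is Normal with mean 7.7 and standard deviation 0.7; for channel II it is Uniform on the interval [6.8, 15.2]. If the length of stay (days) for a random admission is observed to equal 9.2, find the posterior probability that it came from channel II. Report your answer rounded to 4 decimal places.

Likelihoods f(9.2 | ·): I: 0.057373; II: 0.119048.
Posterior ∝ prior × likelihood. Numerator for II: 0.6·0.119048 = 0.0714286.
Normalizing constant: 0.4·0.057373 + 0.6·0.119048 = 0.0943778.
P(II | observation) = 0.0714286 / 0.0943778 = 0.756837.

0.7568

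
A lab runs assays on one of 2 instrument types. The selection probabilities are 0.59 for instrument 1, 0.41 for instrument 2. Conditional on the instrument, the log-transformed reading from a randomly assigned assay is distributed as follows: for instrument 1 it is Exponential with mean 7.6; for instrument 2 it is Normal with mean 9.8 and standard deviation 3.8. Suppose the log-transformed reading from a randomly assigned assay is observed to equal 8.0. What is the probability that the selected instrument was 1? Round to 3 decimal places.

0.413

Likelihoods f(8.0 | ·): 1: 0.0459234; 2: 0.0938434.
Posterior ∝ prior × likelihood. Numerator for 1: 0.59·0.0459234 = 0.0270948.
Normalizing constant: 0.59·0.0459234 + 0.41·0.0938434 = 0.0655706.
P(1 | observation) = 0.0270948 / 0.0655706 = 0.413216.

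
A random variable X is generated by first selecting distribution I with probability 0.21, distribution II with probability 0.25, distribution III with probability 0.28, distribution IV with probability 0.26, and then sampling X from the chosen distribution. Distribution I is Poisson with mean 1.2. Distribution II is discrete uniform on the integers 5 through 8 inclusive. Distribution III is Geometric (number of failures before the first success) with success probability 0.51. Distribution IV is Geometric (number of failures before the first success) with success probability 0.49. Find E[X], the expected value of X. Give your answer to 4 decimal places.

Component means — I: 1.2; II: 6.5; III: 0.960784; IV: 1.04082.
E[X] = 0.21·1.2 + 0.25·6.5 + 0.28·0.960784 + 0.26·1.04082 = 2.41663.

2.4166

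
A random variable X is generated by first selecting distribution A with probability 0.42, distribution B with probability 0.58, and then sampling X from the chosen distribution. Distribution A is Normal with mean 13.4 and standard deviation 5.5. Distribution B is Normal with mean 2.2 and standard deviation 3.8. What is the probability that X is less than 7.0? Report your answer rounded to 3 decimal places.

Conditional on each component, P(X < 7.0): A: 0.122286; B: 0.896734.
By total probability, P(X < 7.0) = 0.42·0.122286 + 0.58·0.896734 = 0.571466.

0.571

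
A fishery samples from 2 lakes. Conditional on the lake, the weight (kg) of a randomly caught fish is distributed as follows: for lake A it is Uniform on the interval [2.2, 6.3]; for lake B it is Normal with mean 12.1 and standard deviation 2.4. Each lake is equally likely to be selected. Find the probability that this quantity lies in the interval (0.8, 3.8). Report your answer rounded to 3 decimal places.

Conditional on each lake, P(0.8 < X < 3.8): A: 0.390244; B: 0.000270515.
By total probability, P(0.8 < X < 3.8) = 0.5·0.390244 + 0.5·0.000270515 = 0.195257.

0.195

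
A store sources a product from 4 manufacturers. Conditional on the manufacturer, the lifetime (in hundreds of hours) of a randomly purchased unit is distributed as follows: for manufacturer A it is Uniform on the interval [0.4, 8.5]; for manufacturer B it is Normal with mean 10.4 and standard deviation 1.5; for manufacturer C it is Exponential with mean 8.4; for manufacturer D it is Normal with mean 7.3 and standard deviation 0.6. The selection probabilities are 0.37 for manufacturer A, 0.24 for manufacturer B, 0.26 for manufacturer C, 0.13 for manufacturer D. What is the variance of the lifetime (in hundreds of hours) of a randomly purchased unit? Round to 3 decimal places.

Per component, A: μ=4.45, E[X²]=25.27; B: μ=10.4, E[X²]=110.41; C: μ=8.4, E[X²]=141.12; D: μ=7.3, E[X²]=53.65.
E[X] = 0.37·4.45 + 0.24·10.4 + 0.26·8.4 + 0.13·7.3 = 7.2755.
E[X²] = 0.37·25.27 + 0.24·110.41 + 0.26·141.12 + 0.13·53.65 = 79.514.
Var(X) = E[X²] − (E[X])² = 79.514 − 52.9329 = 26.5811.

26.581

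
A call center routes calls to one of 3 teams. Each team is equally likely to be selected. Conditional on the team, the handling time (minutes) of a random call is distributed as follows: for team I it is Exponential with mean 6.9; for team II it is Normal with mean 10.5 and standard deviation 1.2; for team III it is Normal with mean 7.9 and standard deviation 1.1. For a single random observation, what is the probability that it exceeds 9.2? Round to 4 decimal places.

0.4143

Conditional on each team, P(X > 9.2): I: 0.263597; II: 0.86067; III: 0.118639.
By total probability, P(X > 9.2) = 0.333333·0.263597 + 0.333333·0.86067 + 0.333333·0.118639 = 0.414302.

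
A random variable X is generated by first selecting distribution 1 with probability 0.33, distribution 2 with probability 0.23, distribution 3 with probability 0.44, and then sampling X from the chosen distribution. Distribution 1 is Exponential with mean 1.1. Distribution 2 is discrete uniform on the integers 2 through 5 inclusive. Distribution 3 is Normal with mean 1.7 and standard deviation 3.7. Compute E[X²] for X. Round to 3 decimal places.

For each component E[X²] = Var + (mean)², giving 1: 2.42; 2: 13.5; 3: 16.58.
Overall E[X²] = 0.33·2.42 + 0.23·13.5 + 0.44·16.58 = 11.1988.

11.199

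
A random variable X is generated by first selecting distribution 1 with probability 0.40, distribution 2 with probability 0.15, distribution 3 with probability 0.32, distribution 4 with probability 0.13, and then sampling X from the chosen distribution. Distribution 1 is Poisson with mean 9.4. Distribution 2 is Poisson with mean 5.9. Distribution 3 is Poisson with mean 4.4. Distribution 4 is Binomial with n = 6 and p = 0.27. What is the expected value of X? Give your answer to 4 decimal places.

Component means — 1: 9.4; 2: 5.9; 3: 4.4; 4: 1.62.
E[X] = 0.4·9.4 + 0.15·5.9 + 0.32·4.4 + 0.13·1.62 = 6.2636.

6.2636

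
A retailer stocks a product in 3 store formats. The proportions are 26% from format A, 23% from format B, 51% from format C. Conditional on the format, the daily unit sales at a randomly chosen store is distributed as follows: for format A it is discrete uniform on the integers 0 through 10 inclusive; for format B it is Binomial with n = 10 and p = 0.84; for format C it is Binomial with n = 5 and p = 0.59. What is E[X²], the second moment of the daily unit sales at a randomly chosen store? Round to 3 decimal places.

30.693

For each component E[X²] = Var + (mean)², giving A: 35; B: 71.904; C: 9.912.
Overall E[X²] = 0.26·35 + 0.23·71.904 + 0.51·9.912 = 30.693.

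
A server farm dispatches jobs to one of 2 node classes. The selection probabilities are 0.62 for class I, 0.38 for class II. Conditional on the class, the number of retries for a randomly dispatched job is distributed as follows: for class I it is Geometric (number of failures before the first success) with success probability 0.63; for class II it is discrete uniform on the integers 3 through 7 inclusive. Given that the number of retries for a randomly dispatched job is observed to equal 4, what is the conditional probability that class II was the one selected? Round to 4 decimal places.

Likelihoods P(X=4 | ·): I: 0.0118072; II: 0.2.
Posterior ∝ prior × likelihood. Numerator for II: 0.38·0.2 = 0.076.
Normalizing constant: 0.62·0.0118072 + 0.38·0.2 = 0.0833205.
P(II | observation) = 0.076 / 0.0833205 = 0.912141.

0.9121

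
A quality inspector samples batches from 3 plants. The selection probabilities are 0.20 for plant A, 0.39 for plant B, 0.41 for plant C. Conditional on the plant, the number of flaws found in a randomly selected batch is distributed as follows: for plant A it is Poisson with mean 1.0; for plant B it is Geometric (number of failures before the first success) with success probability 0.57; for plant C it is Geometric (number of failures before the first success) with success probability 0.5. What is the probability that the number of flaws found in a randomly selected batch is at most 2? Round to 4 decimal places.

Conditional on each plant, P(X ≤ 2): A: 0.919699; B: 0.920493; C: 0.875.
By total probability, P(X ≤ 2) = 0.2·0.919699 + 0.39·0.920493 + 0.41·0.875 = 0.901682.

0.9017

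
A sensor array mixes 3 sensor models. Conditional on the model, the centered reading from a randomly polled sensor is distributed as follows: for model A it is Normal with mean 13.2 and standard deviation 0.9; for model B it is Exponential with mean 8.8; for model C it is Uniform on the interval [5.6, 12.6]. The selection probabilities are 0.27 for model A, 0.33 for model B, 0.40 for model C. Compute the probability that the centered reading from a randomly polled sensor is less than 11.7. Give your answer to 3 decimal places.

Conditional on each model, P(X < 11.7): A: 0.0477904; B: 0.735402; C: 0.871429.
By total probability, P(X < 11.7) = 0.27·0.0477904 + 0.33·0.735402 + 0.4·0.871429 = 0.604158.

0.604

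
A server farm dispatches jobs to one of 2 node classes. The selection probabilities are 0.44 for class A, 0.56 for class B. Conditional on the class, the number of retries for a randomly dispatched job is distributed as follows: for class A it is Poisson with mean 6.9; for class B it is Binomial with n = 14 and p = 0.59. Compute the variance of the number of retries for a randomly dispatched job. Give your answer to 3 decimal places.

5.388

Per component, A: μ=6.9, E[X²]=54.51; B: μ=8.26, E[X²]=71.6142.
E[X] = 0.44·6.9 + 0.56·8.26 = 7.6616.
E[X²] = 0.44·54.51 + 0.56·71.6142 = 64.0884.
Var(X) = E[X²] − (E[X])² = 64.0884 − 58.7001 = 5.38824.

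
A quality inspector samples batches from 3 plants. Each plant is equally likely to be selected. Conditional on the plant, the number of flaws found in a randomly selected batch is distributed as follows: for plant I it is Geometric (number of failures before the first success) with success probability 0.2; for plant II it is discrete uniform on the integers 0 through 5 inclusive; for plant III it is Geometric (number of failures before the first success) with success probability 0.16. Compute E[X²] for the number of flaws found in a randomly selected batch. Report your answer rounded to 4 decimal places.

For each component E[X²] = Var + (mean)², giving I: 36; II: 9.16667; III: 60.375.
Overall E[X²] = 0.333333·36 + 0.333333·9.16667 + 0.333333·60.375 = 35.1806.

35.1806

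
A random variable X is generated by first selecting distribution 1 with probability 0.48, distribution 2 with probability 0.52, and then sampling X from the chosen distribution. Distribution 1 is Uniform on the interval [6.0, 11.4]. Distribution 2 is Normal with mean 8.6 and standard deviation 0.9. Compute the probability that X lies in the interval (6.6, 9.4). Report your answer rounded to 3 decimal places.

0.665

Conditional on each component, P(6.6 < X < 9.4): 1: 0.518519; 2: 0.799834.
By total probability, P(6.6 < X < 9.4) = 0.48·0.518519 + 0.52·0.799834 = 0.664803.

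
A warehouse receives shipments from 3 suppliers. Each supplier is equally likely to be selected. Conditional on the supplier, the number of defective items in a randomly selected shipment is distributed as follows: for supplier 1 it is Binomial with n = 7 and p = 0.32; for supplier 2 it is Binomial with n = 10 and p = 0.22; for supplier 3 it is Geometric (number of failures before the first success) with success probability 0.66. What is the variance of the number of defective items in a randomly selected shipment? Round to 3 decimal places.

Per component, 1: μ=2.24, E[X²]=6.5408; 2: μ=2.2, E[X²]=6.556; 3: μ=0.515152, E[X²]=1.04591.
E[X] = 0.333333·2.24 + 0.333333·2.2 + 0.333333·0.515152 = 1.65172.
E[X²] = 0.333333·6.5408 + 0.333333·6.556 + 0.333333·1.04591 = 4.71424.
Var(X) = E[X²] − (E[X])² = 4.71424 − 2.72817 = 1.98607.

1.986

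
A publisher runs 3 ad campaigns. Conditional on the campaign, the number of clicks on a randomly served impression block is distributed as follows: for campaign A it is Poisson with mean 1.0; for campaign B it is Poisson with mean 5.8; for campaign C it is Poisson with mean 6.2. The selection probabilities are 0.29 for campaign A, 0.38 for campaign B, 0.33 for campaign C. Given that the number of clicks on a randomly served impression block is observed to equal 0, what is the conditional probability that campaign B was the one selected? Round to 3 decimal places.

0.011

Likelihoods P(X=0 | ·): A: 0.367879; B: 0.00302755; C: 0.00202943.
Posterior ∝ prior × likelihood. Numerator for B: 0.38·0.00302755 = 0.00115047.
Normalizing constant: 0.29·0.367879 + 0.38·0.00302755 + 0.33·0.00202943 = 0.108505.
P(B | observation) = 0.00115047 / 0.108505 = 0.0106029.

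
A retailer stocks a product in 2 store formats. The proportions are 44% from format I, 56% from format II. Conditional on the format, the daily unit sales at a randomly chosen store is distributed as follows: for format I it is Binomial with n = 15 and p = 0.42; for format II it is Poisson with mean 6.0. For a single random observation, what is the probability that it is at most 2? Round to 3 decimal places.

Conditional on each format, P(X ≤ 2): I: 0.0189228; II: 0.0619688.
By total probability, P(X ≤ 2) = 0.44·0.0189228 + 0.56·0.0619688 = 0.0430286.

0.043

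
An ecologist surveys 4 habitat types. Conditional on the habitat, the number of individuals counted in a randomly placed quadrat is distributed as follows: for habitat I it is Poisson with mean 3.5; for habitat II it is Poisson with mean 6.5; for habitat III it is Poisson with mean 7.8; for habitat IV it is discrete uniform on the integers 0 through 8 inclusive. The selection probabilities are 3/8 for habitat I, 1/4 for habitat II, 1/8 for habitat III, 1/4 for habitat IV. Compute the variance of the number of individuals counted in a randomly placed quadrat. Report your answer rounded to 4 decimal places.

Per component, I: μ=3.5, E[X²]=15.75; II: μ=6.5, E[X²]=48.75; III: μ=7.8, E[X²]=68.64; IV: μ=4, E[X²]=22.6667.
E[X] = 0.375·3.5 + 0.25·6.5 + 0.125·7.8 + 0.25·4 = 4.9125.
E[X²] = 0.375·15.75 + 0.25·48.75 + 0.125·68.64 + 0.25·22.6667 = 32.3404.
Var(X) = E[X²] − (E[X])² = 32.3404 − 24.1327 = 8.20776.

8.2078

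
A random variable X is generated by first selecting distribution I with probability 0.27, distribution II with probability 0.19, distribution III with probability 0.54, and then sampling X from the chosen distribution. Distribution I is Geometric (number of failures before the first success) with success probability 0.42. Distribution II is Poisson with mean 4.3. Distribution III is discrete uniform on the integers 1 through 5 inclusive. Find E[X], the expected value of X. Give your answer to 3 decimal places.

Component means — I: 1.38095; II: 4.3; III: 3.
E[X] = 0.27·1.38095 + 0.19·4.3 + 0.54·3 = 2.80986.

2.810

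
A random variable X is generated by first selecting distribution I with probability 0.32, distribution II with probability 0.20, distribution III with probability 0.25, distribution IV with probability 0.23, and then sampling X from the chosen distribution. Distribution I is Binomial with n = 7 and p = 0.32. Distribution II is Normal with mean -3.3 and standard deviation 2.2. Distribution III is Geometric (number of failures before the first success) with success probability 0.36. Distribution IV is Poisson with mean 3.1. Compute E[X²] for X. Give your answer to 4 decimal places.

10.1870

For each component E[X²] = Var + (mean)², giving I: 6.5408; II: 15.73; III: 8.09877; IV: 12.71.
Overall E[X²] = 0.32·6.5408 + 0.2·15.73 + 0.25·8.09877 + 0.23·12.71 = 10.187.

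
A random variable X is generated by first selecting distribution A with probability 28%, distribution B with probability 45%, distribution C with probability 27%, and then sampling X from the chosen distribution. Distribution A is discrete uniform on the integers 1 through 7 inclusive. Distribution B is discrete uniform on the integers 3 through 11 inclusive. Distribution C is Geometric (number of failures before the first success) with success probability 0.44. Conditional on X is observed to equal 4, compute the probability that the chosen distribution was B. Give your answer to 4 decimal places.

Likelihoods P(X=4 | ·): A: 0.142857; B: 0.111111; C: 0.0432718.
Posterior ∝ prior × likelihood. Numerator for B: 0.45·0.111111 = 0.05.
Normalizing constant: 0.28·0.142857 + 0.45·0.111111 + 0.27·0.0432718 = 0.101683.
P(B | observation) = 0.05 / 0.101683 = 0.491722.

0.4917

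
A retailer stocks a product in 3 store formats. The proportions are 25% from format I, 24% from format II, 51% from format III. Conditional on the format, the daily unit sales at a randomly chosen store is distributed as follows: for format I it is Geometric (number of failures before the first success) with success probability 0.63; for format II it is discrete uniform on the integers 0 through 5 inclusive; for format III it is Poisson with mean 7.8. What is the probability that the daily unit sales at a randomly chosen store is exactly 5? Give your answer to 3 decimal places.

0.091

Conditional on each format, P(X = 5): I: 0.00436867; II: 0.166667; III: 0.0985814.
By total probability, P(X = 5) = 0.25·0.00436867 + 0.24·0.166667 + 0.51·0.0985814 = 0.0913687.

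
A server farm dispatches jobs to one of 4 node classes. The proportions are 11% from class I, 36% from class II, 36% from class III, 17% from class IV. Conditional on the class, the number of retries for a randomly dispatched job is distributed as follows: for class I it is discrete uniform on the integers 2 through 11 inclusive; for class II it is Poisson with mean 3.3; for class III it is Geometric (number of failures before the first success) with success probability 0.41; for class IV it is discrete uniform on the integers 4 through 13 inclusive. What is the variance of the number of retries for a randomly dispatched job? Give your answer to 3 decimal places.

Per component, I: μ=6.5, E[X²]=50.5; II: μ=3.3, E[X²]=14.19; III: μ=1.43902, E[X²]=5.58061; IV: μ=8.5, E[X²]=80.5.
E[X] = 0.11·6.5 + 0.36·3.3 + 0.36·1.43902 + 0.17·8.5 = 3.86605.
E[X²] = 0.11·50.5 + 0.36·14.19 + 0.36·5.58061 + 0.17·80.5 = 26.3574.
Var(X) = E[X²] − (E[X])² = 26.3574 − 14.9463 = 11.4111.

11.411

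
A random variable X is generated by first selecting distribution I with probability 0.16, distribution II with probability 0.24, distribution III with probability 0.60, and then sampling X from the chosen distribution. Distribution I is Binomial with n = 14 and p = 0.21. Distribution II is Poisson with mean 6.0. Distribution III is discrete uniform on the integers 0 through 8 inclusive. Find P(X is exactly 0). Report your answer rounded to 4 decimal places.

0.0732

Conditional on each component, P(X = 0): I: 0.036879; II: 0.00247875; III: 0.111111.
By total probability, P(X = 0) = 0.16·0.036879 + 0.24·0.00247875 + 0.6·0.111111 = 0.0731622.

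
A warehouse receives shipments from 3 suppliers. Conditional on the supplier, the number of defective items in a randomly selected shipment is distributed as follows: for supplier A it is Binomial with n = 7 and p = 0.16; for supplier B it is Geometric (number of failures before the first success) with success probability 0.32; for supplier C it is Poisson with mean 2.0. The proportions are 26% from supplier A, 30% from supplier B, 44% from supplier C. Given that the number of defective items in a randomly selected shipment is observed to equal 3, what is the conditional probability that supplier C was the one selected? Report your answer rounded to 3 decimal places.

Likelihoods P(X=3 | ·): A: 0.0713748; B: 0.100618; C: 0.180447.
Posterior ∝ prior × likelihood. Numerator for C: 0.44·0.180447 = 0.0793967.
Normalizing constant: 0.26·0.0713748 + 0.3·0.100618 + 0.44·0.180447 = 0.12814.
P(C | observation) = 0.0793967 / 0.12814 = 0.619611.

0.620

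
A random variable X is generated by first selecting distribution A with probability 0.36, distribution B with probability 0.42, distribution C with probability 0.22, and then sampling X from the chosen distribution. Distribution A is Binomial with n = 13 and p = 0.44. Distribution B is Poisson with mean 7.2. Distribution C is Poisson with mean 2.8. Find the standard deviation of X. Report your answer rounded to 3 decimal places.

2.755

Per component, A: μ=5.72, E[X²]=35.9216; B: μ=7.2, E[X²]=59.04; C: μ=2.8, E[X²]=10.64.
E[X] = 0.36·5.72 + 0.42·7.2 + 0.22·2.8 = 5.6992.
E[X²] = 0.36·35.9216 + 0.42·59.04 + 0.22·10.64 = 40.0694.
Var(X) = E[X²] − (E[X])² = 40.0694 − 32.4809 = 7.5885.
SD(X) = √7.5885 = 2.75472.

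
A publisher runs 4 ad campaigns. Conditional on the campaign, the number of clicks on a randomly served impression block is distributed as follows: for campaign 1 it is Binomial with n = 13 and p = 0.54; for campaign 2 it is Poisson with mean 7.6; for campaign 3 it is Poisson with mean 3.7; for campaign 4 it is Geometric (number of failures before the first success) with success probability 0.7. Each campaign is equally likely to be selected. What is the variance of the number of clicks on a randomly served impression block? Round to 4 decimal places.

12.0446

Per component, 1: μ=7.02, E[X²]=52.5096; 2: μ=7.6, E[X²]=65.36; 3: μ=3.7, E[X²]=17.39; 4: μ=0.428571, E[X²]=0.795918.
E[X] = 0.25·7.02 + 0.25·7.6 + 0.25·3.7 + 0.25·0.428571 = 4.68714.
E[X²] = 0.25·52.5096 + 0.25·65.36 + 0.25·17.39 + 0.25·0.795918 = 34.0139.
Var(X) = E[X²] − (E[X])² = 34.0139 − 21.9693 = 12.0446.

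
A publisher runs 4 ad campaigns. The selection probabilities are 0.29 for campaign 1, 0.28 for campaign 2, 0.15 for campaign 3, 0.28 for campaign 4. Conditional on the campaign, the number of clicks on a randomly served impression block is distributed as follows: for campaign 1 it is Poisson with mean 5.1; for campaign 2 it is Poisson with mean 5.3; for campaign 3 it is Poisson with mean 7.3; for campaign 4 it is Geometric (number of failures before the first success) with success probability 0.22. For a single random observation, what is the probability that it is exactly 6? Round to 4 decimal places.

0.1214

Conditional on each campaign, P(X = 6): 1: 0.149; 2: 0.15366; 3: 0.141989; 4: 0.0495439.
By total probability, P(X = 6) = 0.29·0.149 + 0.28·0.15366 + 0.15·0.141989 + 0.28·0.0495439 = 0.121406.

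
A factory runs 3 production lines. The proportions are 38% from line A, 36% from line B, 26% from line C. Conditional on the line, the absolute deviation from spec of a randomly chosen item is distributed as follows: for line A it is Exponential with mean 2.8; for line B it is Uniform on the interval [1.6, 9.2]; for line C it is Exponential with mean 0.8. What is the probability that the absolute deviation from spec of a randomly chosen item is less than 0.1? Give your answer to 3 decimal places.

0.044

Conditional on each line, P(X < 0.1): A: 0.0350841; B: 0; C: 0.117503.
By total probability, P(X < 0.1) = 0.38·0.0350841 + 0.36·0 + 0.26·0.117503 = 0.0438827.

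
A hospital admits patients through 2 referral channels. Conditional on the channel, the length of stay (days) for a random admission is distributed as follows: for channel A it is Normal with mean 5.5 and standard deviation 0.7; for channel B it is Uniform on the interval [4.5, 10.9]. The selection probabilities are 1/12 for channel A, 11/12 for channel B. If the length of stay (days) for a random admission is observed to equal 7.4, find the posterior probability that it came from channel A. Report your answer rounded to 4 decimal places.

0.0083

Likelihoods f(7.4 | ·): A: 0.0143223; B: 0.15625.
Posterior ∝ prior × likelihood. Numerator for A: 0.0833333·0.0143223 = 0.00119353.
Normalizing constant: 0.0833333·0.0143223 + 0.916667·0.15625 = 0.144423.
P(A | observation) = 0.00119353 / 0.144423 = 0.00826411.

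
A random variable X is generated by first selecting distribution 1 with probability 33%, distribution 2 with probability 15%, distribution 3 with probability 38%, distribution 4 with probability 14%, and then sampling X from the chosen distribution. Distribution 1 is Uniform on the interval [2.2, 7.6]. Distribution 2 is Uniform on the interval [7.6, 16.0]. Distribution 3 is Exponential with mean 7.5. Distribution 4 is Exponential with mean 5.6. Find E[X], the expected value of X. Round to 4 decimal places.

Component means — 1: 4.9; 2: 11.8; 3: 7.5; 4: 5.6.
E[X] = 0.33·4.9 + 0.15·11.8 + 0.38·7.5 + 0.14·5.6 = 7.021.

7.0210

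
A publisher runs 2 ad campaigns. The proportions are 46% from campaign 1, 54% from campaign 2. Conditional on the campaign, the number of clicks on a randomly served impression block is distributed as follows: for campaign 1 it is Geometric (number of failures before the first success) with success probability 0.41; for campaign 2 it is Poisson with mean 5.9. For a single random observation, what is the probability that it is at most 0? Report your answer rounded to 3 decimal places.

Conditional on each campaign, P(X ≤ 0): 1: 0.41; 2: 0.00273944.
By total probability, P(X ≤ 0) = 0.46·0.41 + 0.54·0.00273944 = 0.190079.

0.190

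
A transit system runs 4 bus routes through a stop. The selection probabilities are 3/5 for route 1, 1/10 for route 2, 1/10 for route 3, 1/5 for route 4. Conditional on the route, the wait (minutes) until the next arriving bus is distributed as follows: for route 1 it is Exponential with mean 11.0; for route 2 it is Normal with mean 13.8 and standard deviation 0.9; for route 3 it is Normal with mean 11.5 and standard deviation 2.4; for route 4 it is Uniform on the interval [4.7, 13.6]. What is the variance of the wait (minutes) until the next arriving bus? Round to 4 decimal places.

Per component, 1: μ=11, E[X²]=242; 2: μ=13.8, E[X²]=191.25; 3: μ=11.5, E[X²]=138.01; 4: μ=9.15, E[X²]=90.3233.
E[X] = 0.6·11 + 0.1·13.8 + 0.1·11.5 + 0.2·9.15 = 10.96.
E[X²] = 0.6·242 + 0.1·191.25 + 0.1·138.01 + 0.2·90.3233 = 196.191.
Var(X) = E[X²] − (E[X])² = 196.191 − 120.122 = 76.0691.

76.0691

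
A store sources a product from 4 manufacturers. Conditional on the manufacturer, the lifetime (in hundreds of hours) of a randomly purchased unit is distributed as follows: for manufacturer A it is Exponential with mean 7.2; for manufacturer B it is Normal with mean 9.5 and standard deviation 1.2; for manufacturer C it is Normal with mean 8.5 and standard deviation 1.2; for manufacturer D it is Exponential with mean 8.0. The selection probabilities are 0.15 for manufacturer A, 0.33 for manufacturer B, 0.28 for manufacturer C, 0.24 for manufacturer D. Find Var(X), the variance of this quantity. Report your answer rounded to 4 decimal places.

Per component, A: μ=7.2, E[X²]=103.68; B: μ=9.5, E[X²]=91.69; C: μ=8.5, E[X²]=73.69; D: μ=8, E[X²]=128.
E[X] = 0.15·7.2 + 0.33·9.5 + 0.28·8.5 + 0.24·8 = 8.515.
E[X²] = 0.15·103.68 + 0.33·91.69 + 0.28·73.69 + 0.24·128 = 97.1629.
Var(X) = E[X²] − (E[X])² = 97.1629 − 72.5052 = 24.6577.

24.6577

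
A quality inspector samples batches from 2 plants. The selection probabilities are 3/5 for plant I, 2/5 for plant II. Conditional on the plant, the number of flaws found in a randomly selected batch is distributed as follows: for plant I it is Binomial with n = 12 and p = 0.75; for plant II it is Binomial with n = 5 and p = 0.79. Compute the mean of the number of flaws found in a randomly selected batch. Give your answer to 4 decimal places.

6.9800

Component means — I: 9; II: 3.95.
E[X] = 0.6·9 + 0.4·3.95 = 6.98.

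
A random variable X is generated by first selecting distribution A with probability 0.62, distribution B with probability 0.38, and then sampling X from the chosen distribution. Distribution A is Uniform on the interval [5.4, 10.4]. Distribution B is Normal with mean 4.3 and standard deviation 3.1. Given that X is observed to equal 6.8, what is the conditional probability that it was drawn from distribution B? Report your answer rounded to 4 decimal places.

Likelihoods f(6.8 | ·): A: 0.2; B: 0.0929659.
Posterior ∝ prior × likelihood. Numerator for B: 0.38·0.0929659 = 0.035327.
Normalizing constant: 0.62·0.2 + 0.38·0.0929659 = 0.159327.
P(B | observation) = 0.035327 / 0.159327 = 0.221727.

0.2217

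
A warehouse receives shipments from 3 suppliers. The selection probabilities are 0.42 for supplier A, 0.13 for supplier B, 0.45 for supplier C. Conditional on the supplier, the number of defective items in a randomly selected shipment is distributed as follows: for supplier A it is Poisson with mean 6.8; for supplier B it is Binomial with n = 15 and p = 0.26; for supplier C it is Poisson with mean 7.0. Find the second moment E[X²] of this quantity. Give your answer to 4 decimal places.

49.8293

For each component E[X²] = Var + (mean)², giving A: 53.04; B: 18.096; C: 56.
Overall E[X²] = 0.42·53.04 + 0.13·18.096 + 0.45·56 = 49.8293.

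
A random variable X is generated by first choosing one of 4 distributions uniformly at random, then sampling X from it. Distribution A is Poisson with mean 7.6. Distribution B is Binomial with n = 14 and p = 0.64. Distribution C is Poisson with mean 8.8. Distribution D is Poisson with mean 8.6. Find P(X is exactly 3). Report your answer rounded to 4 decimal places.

0.0186

Conditional on each component, P(X = 3): A: 0.0366144; B: 0.00125594; C: 0.0171201; D: 0.0195169.
By total probability, P(X = 3) = 0.25·0.0366144 + 0.25·0.00125594 + 0.25·0.0171201 + 0.25·0.0195169 = 0.0186268.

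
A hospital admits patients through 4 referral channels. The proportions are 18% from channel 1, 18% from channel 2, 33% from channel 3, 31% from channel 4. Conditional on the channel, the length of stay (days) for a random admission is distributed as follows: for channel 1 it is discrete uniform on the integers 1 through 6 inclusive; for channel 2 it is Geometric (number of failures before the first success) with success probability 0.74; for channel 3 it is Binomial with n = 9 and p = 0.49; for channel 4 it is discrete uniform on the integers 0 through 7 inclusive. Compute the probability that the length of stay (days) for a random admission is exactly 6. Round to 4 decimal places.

Conditional on each channel, P(X = 6): 1: 0.166667; 2: 0.000228598; 3: 0.154229; 4: 0.125.
By total probability, P(X = 6) = 0.18·0.166667 + 0.18·0.000228598 + 0.33·0.154229 + 0.31·0.125 = 0.119687.

0.1197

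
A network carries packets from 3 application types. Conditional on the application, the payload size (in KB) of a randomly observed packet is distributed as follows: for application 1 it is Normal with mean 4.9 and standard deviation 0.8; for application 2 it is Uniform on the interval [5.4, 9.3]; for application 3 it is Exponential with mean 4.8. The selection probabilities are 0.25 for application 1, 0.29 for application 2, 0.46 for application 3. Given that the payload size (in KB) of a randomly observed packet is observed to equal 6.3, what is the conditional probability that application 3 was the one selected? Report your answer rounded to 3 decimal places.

0.203

Likelihoods f(6.3 | ·): 1: 0.107847; 2: 0.25641; 3: 0.0560722.
Posterior ∝ prior × likelihood. Numerator for 3: 0.46·0.0560722 = 0.0257932.
Normalizing constant: 0.25·0.107847 + 0.29·0.25641 + 0.46·0.0560722 = 0.127114.
P(3 | observation) = 0.0257932 / 0.127114 = 0.202914.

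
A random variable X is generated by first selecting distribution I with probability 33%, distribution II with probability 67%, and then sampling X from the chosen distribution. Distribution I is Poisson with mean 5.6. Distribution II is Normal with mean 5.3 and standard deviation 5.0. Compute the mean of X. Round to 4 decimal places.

Component means — I: 5.6; II: 5.3.
E[X] = 0.33·5.6 + 0.67·5.3 = 5.399.

5.3990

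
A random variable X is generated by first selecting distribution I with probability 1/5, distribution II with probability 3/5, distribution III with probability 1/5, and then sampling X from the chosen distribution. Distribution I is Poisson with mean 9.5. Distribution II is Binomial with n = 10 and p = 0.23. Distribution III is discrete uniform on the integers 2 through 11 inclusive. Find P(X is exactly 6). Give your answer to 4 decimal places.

0.0418

Conditional on each component, P(X = 6): I: 0.0764208; II: 0.0109282; III: 0.1.
By total probability, P(X = 6) = 0.2·0.0764208 + 0.6·0.0109282 + 0.2·0.1 = 0.0418411.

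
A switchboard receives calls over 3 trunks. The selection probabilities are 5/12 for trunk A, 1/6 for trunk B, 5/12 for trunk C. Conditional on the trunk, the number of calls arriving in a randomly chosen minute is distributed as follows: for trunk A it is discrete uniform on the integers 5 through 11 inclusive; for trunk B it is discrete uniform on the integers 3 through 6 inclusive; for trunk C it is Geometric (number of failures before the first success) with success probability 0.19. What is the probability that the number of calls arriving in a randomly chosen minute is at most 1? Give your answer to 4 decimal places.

0.1433

Conditional on each trunk, P(X ≤ 1): A: 0; B: 0; C: 0.3439.
By total probability, P(X ≤ 1) = 0.416667·0 + 0.166667·0 + 0.416667·0.3439 = 0.143292.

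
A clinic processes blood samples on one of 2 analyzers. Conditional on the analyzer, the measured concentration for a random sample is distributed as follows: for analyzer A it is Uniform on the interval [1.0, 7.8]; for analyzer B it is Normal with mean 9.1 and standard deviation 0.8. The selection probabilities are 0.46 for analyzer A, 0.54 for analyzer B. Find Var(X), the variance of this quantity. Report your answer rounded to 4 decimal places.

7.6053

Per component, A: μ=4.4, E[X²]=23.2133; B: μ=9.1, E[X²]=83.45.
E[X] = 0.46·4.4 + 0.54·9.1 = 6.938.
E[X²] = 0.46·23.2133 + 0.54·83.45 = 55.7411.
Var(X) = E[X²] − (E[X])² = 55.7411 − 48.1358 = 7.60529.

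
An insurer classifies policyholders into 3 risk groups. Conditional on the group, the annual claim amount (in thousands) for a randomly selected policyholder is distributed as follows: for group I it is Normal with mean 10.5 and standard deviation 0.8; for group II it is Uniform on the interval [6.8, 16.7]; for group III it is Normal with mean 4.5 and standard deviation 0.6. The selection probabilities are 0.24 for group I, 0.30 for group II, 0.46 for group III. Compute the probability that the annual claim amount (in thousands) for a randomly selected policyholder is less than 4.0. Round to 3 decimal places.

Conditional on each group, P(X < 4.0): I: 2.22045e-16; II: 0; III: 0.202328.
By total probability, P(X < 4.0) = 0.24·2.22045e-16 + 0.3·0 + 0.46·0.202328 = 0.0930711.

0.093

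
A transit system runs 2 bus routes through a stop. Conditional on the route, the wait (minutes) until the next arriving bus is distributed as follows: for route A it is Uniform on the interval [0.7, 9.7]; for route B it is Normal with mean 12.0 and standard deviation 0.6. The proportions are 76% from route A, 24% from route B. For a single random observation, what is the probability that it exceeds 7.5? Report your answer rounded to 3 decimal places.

0.426

Conditional on each route, P(X > 7.5): A: 0.244444; B: 1.
By total probability, P(X > 7.5) = 0.76·0.244444 + 0.24·1 = 0.425778.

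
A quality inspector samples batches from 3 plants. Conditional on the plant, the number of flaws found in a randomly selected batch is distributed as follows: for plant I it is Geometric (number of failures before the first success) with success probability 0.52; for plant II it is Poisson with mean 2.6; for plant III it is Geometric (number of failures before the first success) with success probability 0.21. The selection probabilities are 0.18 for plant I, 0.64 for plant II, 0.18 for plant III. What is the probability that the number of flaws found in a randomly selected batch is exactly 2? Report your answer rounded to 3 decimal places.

Conditional on each plant, P(X = 2): I: 0.119808; II: 0.251045; III: 0.131061.
By total probability, P(X = 2) = 0.18·0.119808 + 0.64·0.251045 + 0.18·0.131061 = 0.205825.

0.206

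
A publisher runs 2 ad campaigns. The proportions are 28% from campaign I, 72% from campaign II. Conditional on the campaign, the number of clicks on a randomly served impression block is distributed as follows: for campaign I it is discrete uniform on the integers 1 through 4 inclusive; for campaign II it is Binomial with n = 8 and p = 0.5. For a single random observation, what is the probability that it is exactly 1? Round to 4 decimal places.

Conditional on each campaign, P(X = 1): I: 0.25; II: 0.03125.
By total probability, P(X = 1) = 0.28·0.25 + 0.72·0.03125 = 0.0925.

0.0925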